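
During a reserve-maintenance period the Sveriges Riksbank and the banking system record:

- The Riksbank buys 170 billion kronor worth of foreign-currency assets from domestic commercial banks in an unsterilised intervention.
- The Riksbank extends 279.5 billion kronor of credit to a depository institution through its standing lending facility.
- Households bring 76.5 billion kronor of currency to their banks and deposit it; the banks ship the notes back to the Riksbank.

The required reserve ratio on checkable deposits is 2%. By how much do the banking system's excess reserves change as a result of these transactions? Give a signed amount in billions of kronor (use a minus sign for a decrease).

FX purchase 170 billion kronor: reserves +170B, deposits 0.
Discount-window loan 279.5 billion kronor: reserves +279.5B, deposits 0.
Currency deposit 76.5 billion kronor: reserves +76.5B, deposits +76.5B.
Totals: Δreserves = +526B, Δdeposits = +76.5B.
Δrequired reserves = 2% × +76.5B = +1.53B.
Δexcess reserves = Δreserves − Δrequired = +526B − (+1.53B) = +524.47 billion.

+524.47 billion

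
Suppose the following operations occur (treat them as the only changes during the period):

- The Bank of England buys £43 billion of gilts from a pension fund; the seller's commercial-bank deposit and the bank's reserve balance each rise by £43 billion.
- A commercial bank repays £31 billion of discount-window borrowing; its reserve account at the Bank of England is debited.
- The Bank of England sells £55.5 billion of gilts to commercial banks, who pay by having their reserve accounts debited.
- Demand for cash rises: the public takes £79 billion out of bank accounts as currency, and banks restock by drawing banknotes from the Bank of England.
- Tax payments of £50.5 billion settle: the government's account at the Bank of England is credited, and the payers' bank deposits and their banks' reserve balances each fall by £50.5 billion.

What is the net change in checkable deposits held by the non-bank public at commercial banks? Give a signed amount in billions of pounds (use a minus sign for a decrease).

-£86.5 billion

Bank of England balance sheet:
  Assets:      Securities −£12.5B, Loans to banks −£31B
  Liabilities: Bank reserves −£173B, Currency in circulation +£79B, Government deposits +£50.5B
Commercial banking system:
  Assets:      Reserves at CB −£173B, Securities +£55.5B
  Liabilities: Checkable deposits −£86.5B, Borrowings from CB −£31B
So the change in checkable deposits held by the non-bank public at commercial banks is -£86.5 billion.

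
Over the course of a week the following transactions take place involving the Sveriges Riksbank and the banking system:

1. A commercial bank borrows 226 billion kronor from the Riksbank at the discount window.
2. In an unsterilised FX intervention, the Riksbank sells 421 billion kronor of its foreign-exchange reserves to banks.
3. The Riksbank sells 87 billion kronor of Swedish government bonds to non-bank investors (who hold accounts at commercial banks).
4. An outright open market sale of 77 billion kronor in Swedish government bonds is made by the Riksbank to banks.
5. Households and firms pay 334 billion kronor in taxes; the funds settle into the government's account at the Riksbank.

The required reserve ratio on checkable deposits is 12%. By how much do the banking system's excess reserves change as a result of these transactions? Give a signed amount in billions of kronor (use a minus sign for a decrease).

Discount-window loan 226 billion kronor: reserves +226B, deposits 0.
FX sale 421 billion kronor: reserves −421B, deposits 0.
Asset sale (to non-banks) 87 billion kronor: reserves −87B, deposits −87B.
OMO sale (to banks) 77 billion kronor: reserves −77B, deposits 0.
Government account inflow 334 billion kronor: reserves −334B, deposits −334B.
Totals: Δreserves = −693B, Δdeposits = −421B.
Δrequired reserves = 12% × −421B = −50.52B.
Δexcess reserves = Δreserves − Δrequired = −693B − (−50.52B) = -642.48 billion.

-642.48 billion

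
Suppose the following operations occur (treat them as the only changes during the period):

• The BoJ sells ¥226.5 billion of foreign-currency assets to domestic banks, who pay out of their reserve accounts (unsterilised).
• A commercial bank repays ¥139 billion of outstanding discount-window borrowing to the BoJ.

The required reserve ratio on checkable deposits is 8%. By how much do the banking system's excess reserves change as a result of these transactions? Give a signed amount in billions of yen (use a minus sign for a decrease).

-¥365.5 billion

FX sale ¥226.5 billion: reserves −¥226.5B, deposits 0.
Discount-window repayment ¥139 billion: reserves −¥139B, deposits 0.
Totals: Δreserves = −¥365.5B, Δdeposits = 0.
Δrequired reserves = 8% × 0 = 0.
Δexcess reserves = Δreserves − Δrequired = −¥365.5B − (0) = -¥365.5 billion.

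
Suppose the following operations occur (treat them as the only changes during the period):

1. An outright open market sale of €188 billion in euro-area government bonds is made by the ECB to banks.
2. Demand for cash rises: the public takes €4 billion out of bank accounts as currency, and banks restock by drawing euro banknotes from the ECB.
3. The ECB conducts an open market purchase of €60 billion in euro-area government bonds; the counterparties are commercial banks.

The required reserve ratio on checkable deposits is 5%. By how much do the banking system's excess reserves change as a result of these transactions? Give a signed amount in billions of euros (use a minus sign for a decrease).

OMO sale (to banks) €188 billion: reserves −€188B, deposits 0.
Currency withdrawal €4 billion: reserves −€4B, deposits −€4B.
OMO purchase (from banks) €60 billion: reserves +€60B, deposits 0.
Totals: Δreserves = −€132B, Δdeposits = −€4B.
Δrequired reserves = 5% × −€4B = −€0.2B.
Δexcess reserves = Δreserves − Δrequired = −€132B − (−€0.2B) = -€131.8 billion.

-€131.8 billion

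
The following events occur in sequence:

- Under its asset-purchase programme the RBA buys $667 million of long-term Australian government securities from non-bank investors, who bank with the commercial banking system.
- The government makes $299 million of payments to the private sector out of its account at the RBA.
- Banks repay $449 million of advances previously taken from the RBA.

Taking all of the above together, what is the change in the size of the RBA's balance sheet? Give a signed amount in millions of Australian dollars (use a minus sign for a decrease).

Asset purchase (from non-banks) $667 million: an RBA asset is acquired → +$667M.
Government spending $299 million: only the composition of liabilities changes → 0.
Discount-window repayment $449 million: an RBA asset is shed → −$449M.
Net: 667 + 0 − 449 = +$218 million.

+$218 million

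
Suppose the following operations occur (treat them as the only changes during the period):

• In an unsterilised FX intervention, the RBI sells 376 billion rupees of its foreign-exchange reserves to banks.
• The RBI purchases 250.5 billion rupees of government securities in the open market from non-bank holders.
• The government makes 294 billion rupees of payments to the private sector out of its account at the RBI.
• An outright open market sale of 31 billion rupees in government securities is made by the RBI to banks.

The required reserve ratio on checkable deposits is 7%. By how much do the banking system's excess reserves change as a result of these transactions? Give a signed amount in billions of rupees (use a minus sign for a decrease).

+99.385 billion

FX sale 376 billion rupees: reserves −376B, deposits 0.
Asset purchase (from non-banks) 250.5 billion rupees: reserves +250.5B, deposits +250.5B.
Government spending 294 billion rupees: reserves +294B, deposits +294B.
OMO sale (to banks) 31 billion rupees: reserves −31B, deposits 0.
Totals: Δreserves = +137.5B, Δdeposits = +544.5B.
Δrequired reserves = 7% × +544.5B = +38.115B.
Δexcess reserves = Δreserves − Δrequired = +137.5B − (+38.115B) = +99.385 billion.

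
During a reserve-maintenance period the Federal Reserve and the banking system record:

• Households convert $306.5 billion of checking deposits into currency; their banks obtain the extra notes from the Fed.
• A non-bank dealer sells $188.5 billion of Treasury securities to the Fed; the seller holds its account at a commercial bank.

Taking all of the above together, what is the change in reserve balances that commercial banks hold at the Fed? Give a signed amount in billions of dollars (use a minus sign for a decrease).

-$118 billion

Fed balance sheet:
  Assets:      Securities +$188.5B
  Liabilities: Bank reserves −$118B, Currency in circulation +$306.5B
So the change in reserve balances that commercial banks hold at the Fed is -$118 billion.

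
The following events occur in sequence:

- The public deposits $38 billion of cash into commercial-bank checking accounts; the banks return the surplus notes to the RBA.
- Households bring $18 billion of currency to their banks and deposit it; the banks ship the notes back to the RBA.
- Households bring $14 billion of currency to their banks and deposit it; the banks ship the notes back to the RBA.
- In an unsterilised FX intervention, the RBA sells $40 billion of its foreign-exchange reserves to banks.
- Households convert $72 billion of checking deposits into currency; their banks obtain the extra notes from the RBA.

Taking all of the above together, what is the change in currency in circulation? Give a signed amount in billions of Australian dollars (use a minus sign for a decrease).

+$2 billion

Currency deposit $38 billion: notes return to the central bank → −$38B.
Currency deposit $18 billion: notes return to the central bank → −$18B.
Currency deposit $14 billion: notes return to the central bank → −$14B.
FX sale $40 billion: no currency enters or leaves circulation → 0.
Currency withdrawal $72 billion: notes leave the central bank → +$72B.
Net: −38 − 18 − 14 + 0 + 72 = +$2 billion.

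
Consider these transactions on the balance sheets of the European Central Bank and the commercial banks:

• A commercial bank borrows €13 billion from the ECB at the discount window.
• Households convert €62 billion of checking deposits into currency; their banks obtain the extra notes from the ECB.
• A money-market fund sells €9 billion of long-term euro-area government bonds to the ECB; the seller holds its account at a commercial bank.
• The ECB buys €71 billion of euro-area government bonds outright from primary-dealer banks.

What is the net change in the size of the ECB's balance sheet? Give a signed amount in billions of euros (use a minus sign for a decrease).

+€93 billion

ECB balance sheet:
  Assets:      Securities +€80B, Loans to banks +€13B
  Liabilities: Bank reserves +€31B, Currency in circulation +€62B
Change in total ECB assets = +€93 billion.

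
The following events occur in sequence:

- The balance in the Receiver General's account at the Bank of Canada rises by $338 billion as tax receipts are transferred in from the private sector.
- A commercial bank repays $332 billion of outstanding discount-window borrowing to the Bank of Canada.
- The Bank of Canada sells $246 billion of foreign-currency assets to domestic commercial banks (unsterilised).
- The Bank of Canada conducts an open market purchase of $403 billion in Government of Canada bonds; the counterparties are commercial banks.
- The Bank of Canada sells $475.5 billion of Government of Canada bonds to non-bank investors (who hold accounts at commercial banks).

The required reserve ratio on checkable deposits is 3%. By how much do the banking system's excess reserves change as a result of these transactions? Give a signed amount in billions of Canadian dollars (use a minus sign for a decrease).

-$964.095 billion

Government account inflow $338 billion: reserves −$338B, deposits −$338B.
Discount-window repayment $332 billion: reserves −$332B, deposits 0.
FX sale $246 billion: reserves −$246B, deposits 0.
OMO purchase (from banks) $403 billion: reserves +$403B, deposits 0.
Asset sale (to non-banks) $475.5 billion: reserves −$475.5B, deposits −$475.5B.
Totals: Δreserves = −$988.5B, Δdeposits = −$813.5B.
Δrequired reserves = 3% × −$813.5B = −$24.405B.
Δexcess reserves = Δreserves − Δrequired = −$988.5B − (−$24.405B) = -$964.095 billion.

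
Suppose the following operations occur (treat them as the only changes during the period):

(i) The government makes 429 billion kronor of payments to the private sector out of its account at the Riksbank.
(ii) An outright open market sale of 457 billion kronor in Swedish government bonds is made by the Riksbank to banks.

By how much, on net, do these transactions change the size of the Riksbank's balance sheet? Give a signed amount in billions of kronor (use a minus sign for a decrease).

Government spending 429 billion kronor: only the composition of liabilities changes → 0.
OMO sale (to banks) 457 billion kronor: a Riksbank asset is shed → −457B.
Net: 0 − 457 = -457 billion.

-457 billion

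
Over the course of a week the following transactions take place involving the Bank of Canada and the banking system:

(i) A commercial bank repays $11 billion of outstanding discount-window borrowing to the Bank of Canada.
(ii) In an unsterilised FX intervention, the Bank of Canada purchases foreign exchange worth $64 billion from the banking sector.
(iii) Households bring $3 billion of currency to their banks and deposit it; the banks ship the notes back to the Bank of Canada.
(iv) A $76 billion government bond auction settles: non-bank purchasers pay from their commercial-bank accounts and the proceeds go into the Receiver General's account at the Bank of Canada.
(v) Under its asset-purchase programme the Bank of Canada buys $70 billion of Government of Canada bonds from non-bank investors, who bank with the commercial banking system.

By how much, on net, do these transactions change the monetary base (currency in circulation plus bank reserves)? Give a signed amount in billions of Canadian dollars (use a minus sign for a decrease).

+$47 billion

Discount-window repayment $11 billion: Bank of Canada balance sheet contracts → −$11B.
FX purchase $64 billion: Bank of Canada balance sheet expands → +$64B.
Currency deposit $3 billion: just a shift between currency and reserves — both are base money → 0.
Government account inflow $76 billion: reserves shift to a non-base liability → −$76B.
Asset purchase (from non-banks) $70 billion: Bank of Canada balance sheet expands → +$70B.
Net: −11 + 64 + 0 − 76 + 70 = +$47 billion.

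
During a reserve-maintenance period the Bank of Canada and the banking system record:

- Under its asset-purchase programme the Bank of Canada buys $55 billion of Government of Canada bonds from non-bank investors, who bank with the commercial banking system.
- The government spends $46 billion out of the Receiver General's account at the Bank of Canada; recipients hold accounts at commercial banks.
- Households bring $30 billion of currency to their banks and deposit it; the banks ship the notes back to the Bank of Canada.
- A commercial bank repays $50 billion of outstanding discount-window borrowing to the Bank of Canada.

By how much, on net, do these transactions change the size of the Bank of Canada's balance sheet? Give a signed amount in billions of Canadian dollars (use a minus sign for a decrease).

+$5 billion

Asset purchase (from non-banks) $55 billion: a Bank of Canada asset is acquired → +$55B.
Government spending $46 billion: only the composition of liabilities changes → 0.
Currency deposit $30 billion: only the composition of liabilities changes → 0.
Discount-window repayment $50 billion: a Bank of Canada asset is shed → −$50B.
Net: 55 + 0 + 0 − 50 = +$5 billion.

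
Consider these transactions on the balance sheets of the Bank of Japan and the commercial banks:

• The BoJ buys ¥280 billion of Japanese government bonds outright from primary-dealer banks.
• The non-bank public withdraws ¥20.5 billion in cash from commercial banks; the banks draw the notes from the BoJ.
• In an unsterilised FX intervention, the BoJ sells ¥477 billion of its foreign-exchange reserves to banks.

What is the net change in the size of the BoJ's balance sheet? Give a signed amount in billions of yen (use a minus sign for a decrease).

-¥197 billion

OMO purchase (from banks) ¥280 billion: a BoJ asset is acquired → +¥280B.
Currency withdrawal ¥20.5 billion: only the composition of liabilities changes → 0.
FX sale ¥477 billion: a BoJ asset is shed → −¥477B.
Net: 280 + 0 − 477 = -¥197 billion.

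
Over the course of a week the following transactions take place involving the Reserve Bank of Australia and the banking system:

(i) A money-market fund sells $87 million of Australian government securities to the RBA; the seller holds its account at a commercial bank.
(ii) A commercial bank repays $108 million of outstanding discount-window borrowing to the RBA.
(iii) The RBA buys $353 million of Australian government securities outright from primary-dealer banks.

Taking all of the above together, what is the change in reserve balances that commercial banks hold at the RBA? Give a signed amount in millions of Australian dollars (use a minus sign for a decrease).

Asset purchase (from non-banks) $87 million: the RBA pays by crediting reserve accounts → +$87M.
Discount-window repayment $108 million: repayment is debited from reserves → −$108M.
OMO purchase (from banks) $353 million: the RBA pays by crediting reserve accounts → +$353M.
Net: 87 − 108 + 353 = +$332 million.

+$332 million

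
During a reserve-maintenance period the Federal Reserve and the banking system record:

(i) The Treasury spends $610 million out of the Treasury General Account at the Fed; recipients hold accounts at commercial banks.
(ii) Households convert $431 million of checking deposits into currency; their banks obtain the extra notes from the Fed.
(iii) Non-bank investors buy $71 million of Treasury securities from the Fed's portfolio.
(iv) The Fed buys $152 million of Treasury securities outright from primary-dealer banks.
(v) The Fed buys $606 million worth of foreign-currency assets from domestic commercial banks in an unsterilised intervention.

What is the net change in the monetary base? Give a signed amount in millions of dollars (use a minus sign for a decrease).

+$1297 million

Fed balance sheet:
  Assets:      Securities +$81M, Foreign assets +$606M
  Liabilities: Bank reserves +$866M, Currency in circulation +$431M, Government deposits −$610M
Commercial banking system:
  Assets:      Reserves at CB +$866M, Securities −$152M, Foreign assets −$606M
  Liabilities: Checkable deposits +$108M
Monetary base = currency + reserves: +$431M + (+$866M) = +$1297 million.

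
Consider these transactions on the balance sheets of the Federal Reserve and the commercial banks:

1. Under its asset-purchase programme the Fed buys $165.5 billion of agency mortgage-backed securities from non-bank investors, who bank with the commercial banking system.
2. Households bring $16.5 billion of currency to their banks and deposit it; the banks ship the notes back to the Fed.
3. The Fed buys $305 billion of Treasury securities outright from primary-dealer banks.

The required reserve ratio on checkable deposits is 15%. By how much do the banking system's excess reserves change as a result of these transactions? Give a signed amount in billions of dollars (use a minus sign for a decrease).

+$459.7 billion

Asset purchase (from non-banks) $165.5 billion: reserves +$165.5B, deposits +$165.5B.
Currency deposit $16.5 billion: reserves +$16.5B, deposits +$16.5B.
OMO purchase (from banks) $305 billion: reserves +$305B, deposits 0.
Totals: Δreserves = +$487B, Δdeposits = +$182B.
Δrequired reserves = 15% × +$182B = +$27.3B.
Δexcess reserves = Δreserves − Δrequired = +$487B − (+$27.3B) = +$459.7 billion.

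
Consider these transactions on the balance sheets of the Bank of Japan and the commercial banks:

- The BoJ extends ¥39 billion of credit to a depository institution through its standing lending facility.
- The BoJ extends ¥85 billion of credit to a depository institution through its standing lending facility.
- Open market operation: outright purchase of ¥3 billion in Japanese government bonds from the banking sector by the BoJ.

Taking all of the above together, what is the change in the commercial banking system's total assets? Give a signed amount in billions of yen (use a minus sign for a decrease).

+¥124 billion

Discount-window loan ¥39 billion: bank balance sheets expand → +¥39B.
Discount-window loan ¥85 billion: bank balance sheets expand → +¥85B.
OMO purchase (from banks) ¥3 billion: just an asset swap on bank balance sheets → 0.
Net: 39 + 85 + 0 = +¥124 billion.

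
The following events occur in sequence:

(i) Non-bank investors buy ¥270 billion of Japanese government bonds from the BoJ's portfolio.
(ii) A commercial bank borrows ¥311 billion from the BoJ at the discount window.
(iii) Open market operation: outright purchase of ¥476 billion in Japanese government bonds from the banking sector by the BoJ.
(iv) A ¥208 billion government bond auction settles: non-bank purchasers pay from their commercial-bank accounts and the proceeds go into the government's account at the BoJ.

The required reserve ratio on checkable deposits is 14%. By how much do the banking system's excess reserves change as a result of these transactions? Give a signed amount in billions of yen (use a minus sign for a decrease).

+¥375.92 billion

Asset sale (to non-banks) ¥270 billion: reserves −¥270B, deposits −¥270B.
Discount-window loan ¥311 billion: reserves +¥311B, deposits 0.
OMO purchase (from banks) ¥476 billion: reserves +¥476B, deposits 0.
Government account inflow ¥208 billion: reserves −¥208B, deposits −¥208B.
Totals: Δreserves = +¥309B, Δdeposits = −¥478B.
Δrequired reserves = 14% × −¥478B = −¥66.92B.
Δexcess reserves = Δreserves − Δrequired = +¥309B − (−¥66.92B) = +¥375.92 billion.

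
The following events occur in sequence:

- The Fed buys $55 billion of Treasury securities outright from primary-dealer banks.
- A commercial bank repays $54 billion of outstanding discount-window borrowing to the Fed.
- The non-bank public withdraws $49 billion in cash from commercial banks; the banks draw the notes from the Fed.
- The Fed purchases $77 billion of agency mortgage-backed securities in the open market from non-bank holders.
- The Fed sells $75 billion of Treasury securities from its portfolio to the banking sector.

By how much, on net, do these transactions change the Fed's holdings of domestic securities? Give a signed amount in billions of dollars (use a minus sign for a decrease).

+$57 billion

Fed balance sheet:
  Assets:      Securities +$57B, Loans to banks −$54B
  Liabilities: Bank reserves −$46B, Currency in circulation +$49B
So the change in the Fed's holdings of domestic securities is +$57 billion.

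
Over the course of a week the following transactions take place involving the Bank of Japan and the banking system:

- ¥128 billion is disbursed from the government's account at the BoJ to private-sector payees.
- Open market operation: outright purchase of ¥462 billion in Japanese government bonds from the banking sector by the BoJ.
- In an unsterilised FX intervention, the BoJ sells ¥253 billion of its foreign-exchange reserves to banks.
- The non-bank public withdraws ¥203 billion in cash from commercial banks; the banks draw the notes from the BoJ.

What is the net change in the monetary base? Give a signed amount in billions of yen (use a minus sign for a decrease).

Government spending ¥128 billion: a non-base liability converts back to reserves → +¥128B.
OMO purchase (from banks) ¥462 billion: BoJ balance sheet expands → +¥462B.
FX sale ¥253 billion: BoJ balance sheet contracts → −¥253B.
Currency withdrawal ¥203 billion: just a shift between currency and reserves — both are base money → 0.
Net: 128 + 462 − 253 + 0 = +¥337 billion.

+¥337 billion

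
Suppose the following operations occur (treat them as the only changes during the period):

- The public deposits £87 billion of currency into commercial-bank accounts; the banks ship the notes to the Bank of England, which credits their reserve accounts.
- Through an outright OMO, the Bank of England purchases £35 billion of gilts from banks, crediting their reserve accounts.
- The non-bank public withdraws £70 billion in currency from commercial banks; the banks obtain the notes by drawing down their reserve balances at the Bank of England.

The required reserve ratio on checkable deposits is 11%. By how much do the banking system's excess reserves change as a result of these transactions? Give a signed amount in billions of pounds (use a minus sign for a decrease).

+£50.13 billion

Currency deposit £87 billion: reserves +£87B, deposits +£87B.
OMO purchase (from banks) £35 billion: reserves +£35B, deposits 0.
Currency withdrawal £70 billion: reserves −£70B, deposits −£70B.
Totals: Δreserves = +£52B, Δdeposits = +£17B.
Δrequired reserves = 11% × +£17B = +£1.87B.
Δexcess reserves = Δreserves − Δrequired = +£52B − (+£1.87B) = +£50.13 billion.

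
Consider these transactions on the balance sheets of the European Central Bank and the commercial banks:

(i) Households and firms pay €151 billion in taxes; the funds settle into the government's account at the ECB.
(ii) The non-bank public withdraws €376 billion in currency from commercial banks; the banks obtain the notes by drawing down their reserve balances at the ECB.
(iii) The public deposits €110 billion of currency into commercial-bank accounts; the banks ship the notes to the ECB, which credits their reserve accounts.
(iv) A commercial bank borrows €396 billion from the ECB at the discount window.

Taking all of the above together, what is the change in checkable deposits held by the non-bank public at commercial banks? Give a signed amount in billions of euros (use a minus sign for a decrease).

-€417 billion

ECB balance sheet:
  Assets:      Loans to banks +€396B
  Liabilities: Bank reserves −€21B, Currency in circulation +€266B, Government deposits +€151B
Commercial banking system:
  Assets:      Reserves at CB −€21B
  Liabilities: Checkable deposits −€417B, Borrowings from CB +€396B
So the change in checkable deposits held by the non-bank public at commercial banks is -€417 billion.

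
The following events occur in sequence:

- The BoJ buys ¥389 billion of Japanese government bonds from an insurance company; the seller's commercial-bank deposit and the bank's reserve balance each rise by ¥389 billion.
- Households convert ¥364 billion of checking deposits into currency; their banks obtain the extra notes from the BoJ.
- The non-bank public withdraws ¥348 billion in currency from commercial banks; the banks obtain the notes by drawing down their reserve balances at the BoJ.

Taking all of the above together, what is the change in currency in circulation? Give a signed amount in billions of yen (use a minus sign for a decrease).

+¥712 billion

Asset purchase (from non-banks) ¥389 billion: no currency enters or leaves circulation → 0.
Currency withdrawal ¥364 billion: notes leave the central bank → +¥364B.
Currency withdrawal ¥348 billion: notes leave the central bank → +¥348B.
Net: 0 + 364 + 348 = +¥712 billion.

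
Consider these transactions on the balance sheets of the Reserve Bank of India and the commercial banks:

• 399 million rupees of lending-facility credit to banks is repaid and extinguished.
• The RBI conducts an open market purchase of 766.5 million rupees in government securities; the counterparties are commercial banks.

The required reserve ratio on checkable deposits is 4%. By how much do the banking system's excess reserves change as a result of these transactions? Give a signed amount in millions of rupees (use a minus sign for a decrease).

Discount-window repayment 399 million rupees: reserves −399M, deposits 0.
OMO purchase (from banks) 766.5 million rupees: reserves +766.5M, deposits 0.
Totals: Δreserves = +367.5M, Δdeposits = 0.
Δrequired reserves = 4% × 0 = 0.
Δexcess reserves = Δreserves − Δrequired = +367.5M − (0) = +367.5 million.

+367.5 million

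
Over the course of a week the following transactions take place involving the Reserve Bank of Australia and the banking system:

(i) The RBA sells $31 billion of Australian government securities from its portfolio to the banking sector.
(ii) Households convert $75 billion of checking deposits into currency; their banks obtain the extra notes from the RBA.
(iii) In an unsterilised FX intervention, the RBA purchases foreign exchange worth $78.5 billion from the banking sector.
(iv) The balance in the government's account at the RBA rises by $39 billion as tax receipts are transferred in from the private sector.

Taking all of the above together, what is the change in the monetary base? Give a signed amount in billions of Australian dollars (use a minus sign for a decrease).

+$8.5 billion

OMO sale (to banks) $31 billion: RBA balance sheet contracts → −$31B.
Currency withdrawal $75 billion: just a shift between currency and reserves — both are base money → 0.
FX purchase $78.5 billion: RBA balance sheet expands → +$78.5B.
Government account inflow $39 billion: reserves shift to a non-base liability → −$39B.
Net: −31 + 0 + 78.5 − 39 = +$8.5 billion.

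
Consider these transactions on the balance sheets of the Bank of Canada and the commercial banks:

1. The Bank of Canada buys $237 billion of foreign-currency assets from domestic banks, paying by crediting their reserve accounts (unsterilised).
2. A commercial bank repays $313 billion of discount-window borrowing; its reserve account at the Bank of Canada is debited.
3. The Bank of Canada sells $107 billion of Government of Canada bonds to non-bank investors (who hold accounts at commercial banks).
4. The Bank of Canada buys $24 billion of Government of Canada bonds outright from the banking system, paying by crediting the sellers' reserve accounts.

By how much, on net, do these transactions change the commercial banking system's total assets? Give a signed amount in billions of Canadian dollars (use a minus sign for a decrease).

FX purchase $237 billion: just an asset swap on bank balance sheets → 0.
Discount-window repayment $313 billion: bank balance sheets shrink → −$313B.
Asset sale (to non-banks) $107 billion: bank balance sheets shrink → −$107B.
OMO purchase (from banks) $24 billion: just an asset swap on bank balance sheets → 0.
Net: 0 − 313 − 107 + 0 = -$420 billion.

-$420 billion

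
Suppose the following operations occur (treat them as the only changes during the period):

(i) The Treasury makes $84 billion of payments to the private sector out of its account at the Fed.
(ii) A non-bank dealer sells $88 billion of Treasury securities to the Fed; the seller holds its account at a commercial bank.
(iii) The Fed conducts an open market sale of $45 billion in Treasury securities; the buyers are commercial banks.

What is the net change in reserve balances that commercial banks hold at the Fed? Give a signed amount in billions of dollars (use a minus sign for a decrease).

Fed balance sheet:
  Assets:      Securities +$43B
  Liabilities: Bank reserves +$127B, Government deposits −$84B
So the change in reserve balances that commercial banks hold at the Fed is +$127 billion.

+$127 billion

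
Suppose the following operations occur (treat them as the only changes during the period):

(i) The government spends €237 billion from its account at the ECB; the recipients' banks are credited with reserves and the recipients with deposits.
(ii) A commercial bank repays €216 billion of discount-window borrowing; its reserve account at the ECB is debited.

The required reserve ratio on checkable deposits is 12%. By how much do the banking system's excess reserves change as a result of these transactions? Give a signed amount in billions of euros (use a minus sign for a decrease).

Government spending €237 billion: reserves +€237B, deposits +€237B.
Discount-window repayment €216 billion: reserves −€216B, deposits 0.
Totals: Δreserves = +€21B, Δdeposits = +€237B.
Δrequired reserves = 12% × +€237B = +€28.44B.
Δexcess reserves = Δreserves − Δrequired = +€21B − (+€28.44B) = -€7.44 billion.

-€7.44 billion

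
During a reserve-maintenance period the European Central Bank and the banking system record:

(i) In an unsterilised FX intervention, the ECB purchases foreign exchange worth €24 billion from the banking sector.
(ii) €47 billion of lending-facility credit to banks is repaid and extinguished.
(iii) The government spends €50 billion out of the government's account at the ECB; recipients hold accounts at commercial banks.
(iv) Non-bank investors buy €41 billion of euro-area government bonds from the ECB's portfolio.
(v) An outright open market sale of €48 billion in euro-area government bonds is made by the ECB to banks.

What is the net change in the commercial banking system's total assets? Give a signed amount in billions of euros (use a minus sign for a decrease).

FX purchase €24 billion: just an asset swap on bank balance sheets → 0.
Discount-window repayment €47 billion: bank balance sheets shrink → −€47B.
Government spending €50 billion: bank balance sheets expand → +€50B.
Asset sale (to non-banks) €41 billion: bank balance sheets shrink → −€41B.
OMO sale (to banks) €48 billion: just an asset swap on bank balance sheets → 0.
Net: 0 − 47 + 50 − 41 + 0 = -€38 billion.

-€38 billion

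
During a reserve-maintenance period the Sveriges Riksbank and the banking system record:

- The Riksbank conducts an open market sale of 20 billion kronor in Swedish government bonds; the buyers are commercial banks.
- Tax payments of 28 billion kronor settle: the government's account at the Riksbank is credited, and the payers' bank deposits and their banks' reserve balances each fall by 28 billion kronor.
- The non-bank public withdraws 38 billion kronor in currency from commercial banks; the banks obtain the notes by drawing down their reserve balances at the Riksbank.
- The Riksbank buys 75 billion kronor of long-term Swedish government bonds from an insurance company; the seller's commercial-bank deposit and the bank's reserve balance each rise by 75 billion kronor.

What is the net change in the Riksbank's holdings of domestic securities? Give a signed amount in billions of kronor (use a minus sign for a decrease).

Riksbank balance sheet:
  Assets:      Securities +55B
  Liabilities: Bank reserves −11B, Currency in circulation +38B, Government deposits +28B
Commercial banking system:
  Assets:      Reserves at CB −11B, Securities +20B
  Liabilities: Checkable deposits +9B
So the change in the Riksbank's holdings of domestic securities is +55 billion.

+55 billion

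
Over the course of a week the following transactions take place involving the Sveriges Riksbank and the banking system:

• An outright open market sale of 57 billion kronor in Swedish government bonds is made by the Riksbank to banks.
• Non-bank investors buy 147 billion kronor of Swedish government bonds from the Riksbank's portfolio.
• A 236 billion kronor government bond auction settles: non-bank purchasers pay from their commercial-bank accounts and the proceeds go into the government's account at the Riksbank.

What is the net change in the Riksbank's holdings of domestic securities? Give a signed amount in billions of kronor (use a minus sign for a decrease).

-204 billion

OMO sale (to banks) 57 billion kronor: securities removed from the Riksbank's portfolio → −57B.
Asset sale (to non-banks) 147 billion kronor: securities removed from the Riksbank's portfolio → −147B.
Government account inflow 236 billion kronor: the Riksbank's securities portfolio is untouched → 0.
Net: −57 − 147 + 0 = -204 billion.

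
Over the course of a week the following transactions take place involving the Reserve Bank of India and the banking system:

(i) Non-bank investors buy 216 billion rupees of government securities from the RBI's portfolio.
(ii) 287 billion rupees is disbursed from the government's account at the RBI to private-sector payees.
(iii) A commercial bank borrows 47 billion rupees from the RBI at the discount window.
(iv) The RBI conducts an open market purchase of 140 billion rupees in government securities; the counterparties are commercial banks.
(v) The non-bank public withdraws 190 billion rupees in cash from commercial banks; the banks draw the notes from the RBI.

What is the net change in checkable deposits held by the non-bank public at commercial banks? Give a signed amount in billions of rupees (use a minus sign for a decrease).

RBI balance sheet:
  Assets:      Securities −76B, Loans to banks +47B
  Liabilities: Bank reserves +68B, Currency in circulation +190B, Government deposits −287B
Commercial banking system:
  Assets:      Reserves at CB +68B, Securities −140B
  Liabilities: Checkable deposits −119B, Borrowings from CB +47B
So the change in checkable deposits held by the non-bank public at commercial banks is -119 billion.

-119 billion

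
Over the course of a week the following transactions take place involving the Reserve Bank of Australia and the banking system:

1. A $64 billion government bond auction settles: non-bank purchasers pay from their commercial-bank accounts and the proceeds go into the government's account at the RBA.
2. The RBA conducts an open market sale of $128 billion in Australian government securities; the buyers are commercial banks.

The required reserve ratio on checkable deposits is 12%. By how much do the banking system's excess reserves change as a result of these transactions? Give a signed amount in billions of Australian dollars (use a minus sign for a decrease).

-$184.32 billion

Government account inflow $64 billion: reserves −$64B, deposits −$64B.
OMO sale (to banks) $128 billion: reserves −$128B, deposits 0.
Totals: Δreserves = −$192B, Δdeposits = −$64B.
Δrequired reserves = 12% × −$64B = −$7.68B.
Δexcess reserves = Δreserves − Δrequired = −$192B − (−$7.68B) = -$184.32 billion.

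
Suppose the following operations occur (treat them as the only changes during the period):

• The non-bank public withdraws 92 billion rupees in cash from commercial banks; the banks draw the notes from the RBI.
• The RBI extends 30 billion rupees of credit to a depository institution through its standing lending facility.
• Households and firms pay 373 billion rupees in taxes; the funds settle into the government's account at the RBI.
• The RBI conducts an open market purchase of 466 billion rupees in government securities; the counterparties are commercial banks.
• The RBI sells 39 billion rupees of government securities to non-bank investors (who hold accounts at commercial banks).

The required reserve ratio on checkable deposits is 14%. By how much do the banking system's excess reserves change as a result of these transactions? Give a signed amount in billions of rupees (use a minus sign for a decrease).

Currency withdrawal 92 billion rupees: reserves −92B, deposits −92B.
Discount-window loan 30 billion rupees: reserves +30B, deposits 0.
Government account inflow 373 billion rupees: reserves −373B, deposits −373B.
OMO purchase (from banks) 466 billion rupees: reserves +466B, deposits 0.
Asset sale (to non-banks) 39 billion rupees: reserves −39B, deposits −39B.
Totals: Δreserves = −8B, Δdeposits = −504B.
Δrequired reserves = 14% × −504B = −70.56B.
Δexcess reserves = Δreserves − Δrequired = −8B − (−70.56B) = +62.56 billion.

+62.56 billion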